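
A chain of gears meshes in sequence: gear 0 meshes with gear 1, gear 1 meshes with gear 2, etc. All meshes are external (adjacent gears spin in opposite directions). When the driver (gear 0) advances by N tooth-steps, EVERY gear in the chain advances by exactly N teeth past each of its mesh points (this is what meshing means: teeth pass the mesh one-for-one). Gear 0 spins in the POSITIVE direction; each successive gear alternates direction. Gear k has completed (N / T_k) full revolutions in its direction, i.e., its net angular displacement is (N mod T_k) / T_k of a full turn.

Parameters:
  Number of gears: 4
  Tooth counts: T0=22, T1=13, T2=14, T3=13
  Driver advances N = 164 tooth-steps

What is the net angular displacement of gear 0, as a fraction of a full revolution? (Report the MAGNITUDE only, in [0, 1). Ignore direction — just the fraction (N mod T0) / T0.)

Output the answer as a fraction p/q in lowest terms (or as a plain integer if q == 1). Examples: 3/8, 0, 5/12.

Chain of 4 gears, tooth counts: [22, 13, 14, 13]
  gear 0: T0=22, direction=positive, advance = 164 mod 22 = 10 teeth = 10/22 turn
  gear 1: T1=13, direction=negative, advance = 164 mod 13 = 8 teeth = 8/13 turn
  gear 2: T2=14, direction=positive, advance = 164 mod 14 = 10 teeth = 10/14 turn
  gear 3: T3=13, direction=negative, advance = 164 mod 13 = 8 teeth = 8/13 turn
Gear 0: 164 mod 22 = 10
Fraction = 10 / 22 = 5/11 (gcd(10,22)=2) = 5/11

Answer: 5/11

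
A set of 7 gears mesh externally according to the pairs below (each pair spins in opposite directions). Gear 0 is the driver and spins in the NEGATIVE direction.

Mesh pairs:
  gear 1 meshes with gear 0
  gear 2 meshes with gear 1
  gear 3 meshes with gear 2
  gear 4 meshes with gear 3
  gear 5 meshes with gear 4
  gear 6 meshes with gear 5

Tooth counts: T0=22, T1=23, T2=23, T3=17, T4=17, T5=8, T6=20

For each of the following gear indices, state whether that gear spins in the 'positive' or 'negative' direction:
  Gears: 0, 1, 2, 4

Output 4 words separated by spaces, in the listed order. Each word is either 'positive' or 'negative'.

Answer: negative positive negative negative

Derivation:
Gear 0 (driver): negative (depth 0)
  gear 1: meshes with gear 0 -> depth 1 -> positive (opposite of gear 0)
  gear 2: meshes with gear 1 -> depth 2 -> negative (opposite of gear 1)
  gear 3: meshes with gear 2 -> depth 3 -> positive (opposite of gear 2)
  gear 4: meshes with gear 3 -> depth 4 -> negative (opposite of gear 3)
  gear 5: meshes with gear 4 -> depth 5 -> positive (opposite of gear 4)
  gear 6: meshes with gear 5 -> depth 6 -> negative (opposite of gear 5)
Queried indices 0, 1, 2, 4 -> negative, positive, negative, negative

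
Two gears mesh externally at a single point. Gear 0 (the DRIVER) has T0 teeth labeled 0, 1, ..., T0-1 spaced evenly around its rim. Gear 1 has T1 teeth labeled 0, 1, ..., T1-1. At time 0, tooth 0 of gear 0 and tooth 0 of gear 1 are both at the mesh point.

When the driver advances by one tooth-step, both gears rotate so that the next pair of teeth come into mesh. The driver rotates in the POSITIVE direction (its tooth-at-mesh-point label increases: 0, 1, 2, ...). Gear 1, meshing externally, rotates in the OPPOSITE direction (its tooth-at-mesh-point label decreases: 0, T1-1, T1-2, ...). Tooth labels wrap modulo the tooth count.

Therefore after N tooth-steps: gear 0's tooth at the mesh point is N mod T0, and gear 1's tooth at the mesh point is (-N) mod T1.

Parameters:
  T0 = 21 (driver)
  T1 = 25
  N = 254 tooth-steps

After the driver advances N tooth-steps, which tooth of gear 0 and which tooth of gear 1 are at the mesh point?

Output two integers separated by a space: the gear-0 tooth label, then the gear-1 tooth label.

Gear 0 (driver, T0=21): tooth at mesh = N mod T0
  254 = 12 * 21 + 2, so 254 mod 21 = 2
  gear 0 tooth = 2
Gear 1 (driven, T1=25): tooth at mesh = (-N) mod T1
  254 = 10 * 25 + 4, so 254 mod 25 = 4
  (-254) mod 25 = (-4) mod 25 = 25 - 4 = 21
Mesh after 254 steps: gear-0 tooth 2 meets gear-1 tooth 21

Answer: 2 21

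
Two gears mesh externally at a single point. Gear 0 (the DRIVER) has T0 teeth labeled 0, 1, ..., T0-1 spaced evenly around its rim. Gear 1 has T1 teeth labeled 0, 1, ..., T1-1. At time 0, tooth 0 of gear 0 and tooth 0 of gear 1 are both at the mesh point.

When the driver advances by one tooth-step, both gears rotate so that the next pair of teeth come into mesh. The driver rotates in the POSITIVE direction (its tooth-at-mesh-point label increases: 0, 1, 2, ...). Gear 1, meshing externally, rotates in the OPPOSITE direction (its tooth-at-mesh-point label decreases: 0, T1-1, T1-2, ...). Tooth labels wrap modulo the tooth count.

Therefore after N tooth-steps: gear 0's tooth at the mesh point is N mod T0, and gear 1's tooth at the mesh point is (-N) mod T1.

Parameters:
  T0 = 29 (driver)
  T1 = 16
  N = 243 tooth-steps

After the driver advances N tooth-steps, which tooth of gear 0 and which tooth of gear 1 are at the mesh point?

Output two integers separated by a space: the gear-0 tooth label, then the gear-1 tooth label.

Gear 0 (driver, T0=29): tooth at mesh = N mod T0
  243 = 8 * 29 + 11, so 243 mod 29 = 11
  gear 0 tooth = 11
Gear 1 (driven, T1=16): tooth at mesh = (-N) mod T1
  243 = 15 * 16 + 3, so 243 mod 16 = 3
  (-243) mod 16 = (-3) mod 16 = 16 - 3 = 13
Mesh after 243 steps: gear-0 tooth 11 meets gear-1 tooth 13

Answer: 11 13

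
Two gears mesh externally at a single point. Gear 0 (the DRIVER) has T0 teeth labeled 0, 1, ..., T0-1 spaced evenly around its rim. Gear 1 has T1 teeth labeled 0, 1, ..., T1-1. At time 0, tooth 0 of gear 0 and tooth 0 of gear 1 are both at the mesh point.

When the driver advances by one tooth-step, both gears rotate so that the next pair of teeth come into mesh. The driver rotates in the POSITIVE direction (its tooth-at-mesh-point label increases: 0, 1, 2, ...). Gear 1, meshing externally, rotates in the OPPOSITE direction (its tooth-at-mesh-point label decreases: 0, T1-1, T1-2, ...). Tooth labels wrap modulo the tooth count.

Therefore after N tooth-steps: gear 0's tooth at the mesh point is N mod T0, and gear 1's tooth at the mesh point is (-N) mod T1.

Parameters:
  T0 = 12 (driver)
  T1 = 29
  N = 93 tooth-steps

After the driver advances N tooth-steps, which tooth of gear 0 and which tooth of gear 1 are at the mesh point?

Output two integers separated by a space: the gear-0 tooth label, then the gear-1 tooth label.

Gear 0 (driver, T0=12): tooth at mesh = N mod T0
  93 = 7 * 12 + 9, so 93 mod 12 = 9
  gear 0 tooth = 9
Gear 1 (driven, T1=29): tooth at mesh = (-N) mod T1
  93 = 3 * 29 + 6, so 93 mod 29 = 6
  (-93) mod 29 = (-6) mod 29 = 29 - 6 = 23
Mesh after 93 steps: gear-0 tooth 9 meets gear-1 tooth 23

Answer: 9 23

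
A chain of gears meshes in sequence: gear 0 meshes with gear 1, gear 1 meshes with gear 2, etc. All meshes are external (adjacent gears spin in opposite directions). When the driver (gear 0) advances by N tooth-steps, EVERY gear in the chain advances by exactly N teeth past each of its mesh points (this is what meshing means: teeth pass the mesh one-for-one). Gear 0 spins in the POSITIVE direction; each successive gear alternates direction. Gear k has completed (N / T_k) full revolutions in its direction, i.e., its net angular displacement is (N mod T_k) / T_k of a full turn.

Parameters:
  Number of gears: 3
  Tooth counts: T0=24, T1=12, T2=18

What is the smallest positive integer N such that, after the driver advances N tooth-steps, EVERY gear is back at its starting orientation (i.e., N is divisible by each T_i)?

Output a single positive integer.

Gear k returns to start when N is a multiple of T_k.
All gears at start simultaneously when N is a common multiple of [24, 12, 18]; the smallest such N is lcm(24, 12, 18).
Start: lcm = T0 = 24
Fold in T1=12: gcd(24, 12) = 12; lcm(24, 12) = 24 * 12 / 12 = 288 / 12 = 24
Fold in T2=18: gcd(24, 18) = 6; lcm(24, 18) = 24 * 18 / 6 = 432 / 6 = 72
Full cycle length = 72

Answer: 72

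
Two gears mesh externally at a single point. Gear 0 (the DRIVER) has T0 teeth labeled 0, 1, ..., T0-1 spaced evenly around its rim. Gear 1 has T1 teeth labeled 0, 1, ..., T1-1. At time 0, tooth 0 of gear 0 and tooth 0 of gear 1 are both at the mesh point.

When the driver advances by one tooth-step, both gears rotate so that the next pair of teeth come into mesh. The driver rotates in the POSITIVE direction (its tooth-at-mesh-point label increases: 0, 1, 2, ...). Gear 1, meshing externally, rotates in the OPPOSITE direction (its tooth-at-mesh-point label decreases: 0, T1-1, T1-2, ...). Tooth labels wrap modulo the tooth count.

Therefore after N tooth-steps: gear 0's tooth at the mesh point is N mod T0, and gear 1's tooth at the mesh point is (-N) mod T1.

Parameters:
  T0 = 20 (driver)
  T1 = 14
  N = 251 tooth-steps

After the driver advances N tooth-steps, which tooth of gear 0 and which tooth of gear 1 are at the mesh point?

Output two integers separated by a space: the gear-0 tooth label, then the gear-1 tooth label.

Answer: 11 1

Derivation:
Gear 0 (driver, T0=20): tooth at mesh = N mod T0
  251 = 12 * 20 + 11, so 251 mod 20 = 11
  gear 0 tooth = 11
Gear 1 (driven, T1=14): tooth at mesh = (-N) mod T1
  251 = 17 * 14 + 13, so 251 mod 14 = 13
  (-251) mod 14 = (-13) mod 14 = 14 - 13 = 1
Mesh after 251 steps: gear-0 tooth 11 meets gear-1 tooth 1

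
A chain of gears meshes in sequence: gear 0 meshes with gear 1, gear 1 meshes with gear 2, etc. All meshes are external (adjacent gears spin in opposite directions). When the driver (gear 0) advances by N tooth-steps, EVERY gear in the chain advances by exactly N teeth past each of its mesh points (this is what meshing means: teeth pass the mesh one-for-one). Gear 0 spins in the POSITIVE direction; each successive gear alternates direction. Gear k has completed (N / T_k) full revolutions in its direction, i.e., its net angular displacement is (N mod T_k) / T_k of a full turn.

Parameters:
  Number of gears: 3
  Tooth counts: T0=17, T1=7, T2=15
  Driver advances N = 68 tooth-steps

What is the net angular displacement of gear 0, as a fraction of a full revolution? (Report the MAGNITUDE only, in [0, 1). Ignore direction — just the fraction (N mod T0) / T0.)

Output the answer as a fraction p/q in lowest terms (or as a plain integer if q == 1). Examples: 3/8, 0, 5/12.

Chain of 3 gears, tooth counts: [17, 7, 15]
  gear 0: T0=17, direction=positive, advance = 68 mod 17 = 0 teeth = 0/17 turn
  gear 1: T1=7, direction=negative, advance = 68 mod 7 = 5 teeth = 5/7 turn
  gear 2: T2=15, direction=positive, advance = 68 mod 15 = 8 teeth = 8/15 turn
Gear 0: 68 mod 17 = 0
Fraction = 0 / 17 = 0/1 (gcd(0,17)=17) = 0

Answer: 0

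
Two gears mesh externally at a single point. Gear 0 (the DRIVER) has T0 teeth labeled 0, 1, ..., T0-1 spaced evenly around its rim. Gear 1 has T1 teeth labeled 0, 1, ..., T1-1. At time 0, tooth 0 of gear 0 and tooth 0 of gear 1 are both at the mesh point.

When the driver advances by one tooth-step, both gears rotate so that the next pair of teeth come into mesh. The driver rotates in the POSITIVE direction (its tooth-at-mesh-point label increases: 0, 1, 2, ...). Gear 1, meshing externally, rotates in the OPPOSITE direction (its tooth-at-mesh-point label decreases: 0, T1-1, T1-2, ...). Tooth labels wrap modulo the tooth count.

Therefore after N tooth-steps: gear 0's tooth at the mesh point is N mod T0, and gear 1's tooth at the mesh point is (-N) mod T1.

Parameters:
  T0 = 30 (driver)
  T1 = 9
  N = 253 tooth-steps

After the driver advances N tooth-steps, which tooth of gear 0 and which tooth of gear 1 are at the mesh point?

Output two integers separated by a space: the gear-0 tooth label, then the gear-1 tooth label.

Gear 0 (driver, T0=30): tooth at mesh = N mod T0
  253 = 8 * 30 + 13, so 253 mod 30 = 13
  gear 0 tooth = 13
Gear 1 (driven, T1=9): tooth at mesh = (-N) mod T1
  253 = 28 * 9 + 1, so 253 mod 9 = 1
  (-253) mod 9 = (-1) mod 9 = 9 - 1 = 8
Mesh after 253 steps: gear-0 tooth 13 meets gear-1 tooth 8

Answer: 13 8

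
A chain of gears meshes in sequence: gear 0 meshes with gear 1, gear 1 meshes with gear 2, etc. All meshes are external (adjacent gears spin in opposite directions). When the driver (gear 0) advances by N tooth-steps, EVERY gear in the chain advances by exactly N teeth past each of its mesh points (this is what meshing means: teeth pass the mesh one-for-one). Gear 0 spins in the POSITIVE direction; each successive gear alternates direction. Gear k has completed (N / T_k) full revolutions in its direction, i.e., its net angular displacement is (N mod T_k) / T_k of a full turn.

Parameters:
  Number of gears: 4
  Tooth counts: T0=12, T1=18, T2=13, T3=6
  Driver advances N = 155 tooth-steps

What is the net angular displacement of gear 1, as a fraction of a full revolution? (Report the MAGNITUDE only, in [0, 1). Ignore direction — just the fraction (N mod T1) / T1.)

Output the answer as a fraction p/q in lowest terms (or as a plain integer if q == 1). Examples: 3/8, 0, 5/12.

Chain of 4 gears, tooth counts: [12, 18, 13, 6]
  gear 0: T0=12, direction=positive, advance = 155 mod 12 = 11 teeth = 11/12 turn
  gear 1: T1=18, direction=negative, advance = 155 mod 18 = 11 teeth = 11/18 turn
  gear 2: T2=13, direction=positive, advance = 155 mod 13 = 12 teeth = 12/13 turn
  gear 3: T3=6, direction=negative, advance = 155 mod 6 = 5 teeth = 5/6 turn
Gear 1: 155 mod 18 = 11
Fraction = 11 / 18 = 11/18 (gcd(11,18)=1) = 11/18

Answer: 11/18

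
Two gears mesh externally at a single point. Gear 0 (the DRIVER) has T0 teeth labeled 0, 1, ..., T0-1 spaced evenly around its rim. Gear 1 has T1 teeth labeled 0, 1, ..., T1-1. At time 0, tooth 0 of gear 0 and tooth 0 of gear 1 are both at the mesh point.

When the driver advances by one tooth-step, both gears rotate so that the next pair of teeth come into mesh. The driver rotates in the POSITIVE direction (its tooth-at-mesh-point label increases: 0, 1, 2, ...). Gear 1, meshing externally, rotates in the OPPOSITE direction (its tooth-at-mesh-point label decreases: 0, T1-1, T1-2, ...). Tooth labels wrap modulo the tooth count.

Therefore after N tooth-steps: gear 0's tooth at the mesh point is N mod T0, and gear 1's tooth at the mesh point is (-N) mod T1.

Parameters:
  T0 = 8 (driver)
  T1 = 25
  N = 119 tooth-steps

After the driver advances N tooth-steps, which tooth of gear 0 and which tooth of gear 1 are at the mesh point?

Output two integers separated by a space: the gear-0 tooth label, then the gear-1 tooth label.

Answer: 7 6

Derivation:
Gear 0 (driver, T0=8): tooth at mesh = N mod T0
  119 = 14 * 8 + 7, so 119 mod 8 = 7
  gear 0 tooth = 7
Gear 1 (driven, T1=25): tooth at mesh = (-N) mod T1
  119 = 4 * 25 + 19, so 119 mod 25 = 19
  (-119) mod 25 = (-19) mod 25 = 25 - 19 = 6
Mesh after 119 steps: gear-0 tooth 7 meets gear-1 tooth 6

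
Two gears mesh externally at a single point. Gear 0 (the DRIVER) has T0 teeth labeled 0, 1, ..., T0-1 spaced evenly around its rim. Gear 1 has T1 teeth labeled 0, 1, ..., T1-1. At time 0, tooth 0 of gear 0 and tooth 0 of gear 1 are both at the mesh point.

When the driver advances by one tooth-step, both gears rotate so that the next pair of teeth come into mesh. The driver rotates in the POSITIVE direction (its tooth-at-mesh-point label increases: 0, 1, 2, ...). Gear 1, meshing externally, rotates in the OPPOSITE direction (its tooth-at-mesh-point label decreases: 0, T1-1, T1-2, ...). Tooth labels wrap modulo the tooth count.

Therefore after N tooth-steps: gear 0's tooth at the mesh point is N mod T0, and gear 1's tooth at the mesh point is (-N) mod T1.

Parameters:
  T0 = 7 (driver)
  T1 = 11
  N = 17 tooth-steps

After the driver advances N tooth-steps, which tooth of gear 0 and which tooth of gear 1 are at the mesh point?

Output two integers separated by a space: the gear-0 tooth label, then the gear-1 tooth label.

Answer: 3 5

Derivation:
Gear 0 (driver, T0=7): tooth at mesh = N mod T0
  17 = 2 * 7 + 3, so 17 mod 7 = 3
  gear 0 tooth = 3
Gear 1 (driven, T1=11): tooth at mesh = (-N) mod T1
  17 = 1 * 11 + 6, so 17 mod 11 = 6
  (-17) mod 11 = (-6) mod 11 = 11 - 6 = 5
Mesh after 17 steps: gear-0 tooth 3 meets gear-1 tooth 5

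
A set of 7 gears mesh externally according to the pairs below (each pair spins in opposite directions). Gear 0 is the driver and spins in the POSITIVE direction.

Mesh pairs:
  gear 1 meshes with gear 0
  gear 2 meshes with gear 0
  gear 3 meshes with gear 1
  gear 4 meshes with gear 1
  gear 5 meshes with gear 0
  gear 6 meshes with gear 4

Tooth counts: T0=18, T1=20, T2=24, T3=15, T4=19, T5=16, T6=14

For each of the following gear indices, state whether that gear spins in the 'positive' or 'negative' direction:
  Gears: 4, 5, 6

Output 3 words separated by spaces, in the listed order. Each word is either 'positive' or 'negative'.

Answer: positive negative negative

Derivation:
Gear 0 (driver): positive (depth 0)
  gear 1: meshes with gear 0 -> depth 1 -> negative (opposite of gear 0)
  gear 2: meshes with gear 0 -> depth 1 -> negative (opposite of gear 0)
  gear 3: meshes with gear 1 -> depth 2 -> positive (opposite of gear 1)
  gear 4: meshes with gear 1 -> depth 2 -> positive (opposite of gear 1)
  gear 5: meshes with gear 0 -> depth 1 -> negative (opposite of gear 0)
  gear 6: meshes with gear 4 -> depth 3 -> negative (opposite of gear 4)
Queried indices 4, 5, 6 -> positive, negative, negative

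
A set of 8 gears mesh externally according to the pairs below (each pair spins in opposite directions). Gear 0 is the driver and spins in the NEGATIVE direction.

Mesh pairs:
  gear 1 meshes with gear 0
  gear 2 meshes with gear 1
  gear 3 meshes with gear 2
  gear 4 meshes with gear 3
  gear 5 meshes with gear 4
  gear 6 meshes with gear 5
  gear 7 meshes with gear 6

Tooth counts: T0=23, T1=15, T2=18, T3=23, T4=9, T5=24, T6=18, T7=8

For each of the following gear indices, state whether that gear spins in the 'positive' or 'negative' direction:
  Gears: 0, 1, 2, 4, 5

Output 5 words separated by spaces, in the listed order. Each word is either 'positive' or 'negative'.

Gear 0 (driver): negative (depth 0)
  gear 1: meshes with gear 0 -> depth 1 -> positive (opposite of gear 0)
  gear 2: meshes with gear 1 -> depth 2 -> negative (opposite of gear 1)
  gear 3: meshes with gear 2 -> depth 3 -> positive (opposite of gear 2)
  gear 4: meshes with gear 3 -> depth 4 -> negative (opposite of gear 3)
  gear 5: meshes with gear 4 -> depth 5 -> positive (opposite of gear 4)
  gear 6: meshes with gear 5 -> depth 6 -> negative (opposite of gear 5)
  gear 7: meshes with gear 6 -> depth 7 -> positive (opposite of gear 6)
Queried indices 0, 1, 2, 4, 5 -> negative, positive, negative, negative, positive

Answer: negative positive negative negative positive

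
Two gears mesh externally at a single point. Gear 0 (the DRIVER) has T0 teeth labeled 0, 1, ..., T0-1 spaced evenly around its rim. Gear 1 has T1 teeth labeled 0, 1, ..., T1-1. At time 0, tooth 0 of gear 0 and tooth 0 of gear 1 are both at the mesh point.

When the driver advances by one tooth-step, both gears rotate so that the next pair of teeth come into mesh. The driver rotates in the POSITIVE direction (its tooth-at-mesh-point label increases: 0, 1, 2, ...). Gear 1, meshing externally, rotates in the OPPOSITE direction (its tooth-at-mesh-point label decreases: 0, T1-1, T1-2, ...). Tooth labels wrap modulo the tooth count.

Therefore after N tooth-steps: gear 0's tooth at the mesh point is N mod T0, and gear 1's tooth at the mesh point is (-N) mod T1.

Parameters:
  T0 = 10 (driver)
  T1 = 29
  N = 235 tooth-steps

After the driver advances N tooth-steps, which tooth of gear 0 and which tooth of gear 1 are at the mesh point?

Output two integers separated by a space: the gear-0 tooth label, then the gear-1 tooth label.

Answer: 5 26

Derivation:
Gear 0 (driver, T0=10): tooth at mesh = N mod T0
  235 = 23 * 10 + 5, so 235 mod 10 = 5
  gear 0 tooth = 5
Gear 1 (driven, T1=29): tooth at mesh = (-N) mod T1
  235 = 8 * 29 + 3, so 235 mod 29 = 3
  (-235) mod 29 = (-3) mod 29 = 29 - 3 = 26
Mesh after 235 steps: gear-0 tooth 5 meets gear-1 tooth 26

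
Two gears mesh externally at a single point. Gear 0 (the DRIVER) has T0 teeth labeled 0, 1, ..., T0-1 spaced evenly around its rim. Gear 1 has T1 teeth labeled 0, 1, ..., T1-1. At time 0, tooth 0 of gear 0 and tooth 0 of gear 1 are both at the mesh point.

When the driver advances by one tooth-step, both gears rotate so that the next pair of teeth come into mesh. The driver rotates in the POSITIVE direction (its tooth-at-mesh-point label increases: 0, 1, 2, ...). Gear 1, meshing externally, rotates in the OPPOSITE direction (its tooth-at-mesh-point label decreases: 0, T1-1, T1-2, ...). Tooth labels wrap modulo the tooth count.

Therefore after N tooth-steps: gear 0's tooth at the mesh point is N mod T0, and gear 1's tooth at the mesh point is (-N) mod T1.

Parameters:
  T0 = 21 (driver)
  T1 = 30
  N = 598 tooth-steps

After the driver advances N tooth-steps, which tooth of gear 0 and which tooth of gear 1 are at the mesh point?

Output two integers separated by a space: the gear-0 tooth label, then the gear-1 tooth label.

Gear 0 (driver, T0=21): tooth at mesh = N mod T0
  598 = 28 * 21 + 10, so 598 mod 21 = 10
  gear 0 tooth = 10
Gear 1 (driven, T1=30): tooth at mesh = (-N) mod T1
  598 = 19 * 30 + 28, so 598 mod 30 = 28
  (-598) mod 30 = (-28) mod 30 = 30 - 28 = 2
Mesh after 598 steps: gear-0 tooth 10 meets gear-1 tooth 2

Answer: 10 2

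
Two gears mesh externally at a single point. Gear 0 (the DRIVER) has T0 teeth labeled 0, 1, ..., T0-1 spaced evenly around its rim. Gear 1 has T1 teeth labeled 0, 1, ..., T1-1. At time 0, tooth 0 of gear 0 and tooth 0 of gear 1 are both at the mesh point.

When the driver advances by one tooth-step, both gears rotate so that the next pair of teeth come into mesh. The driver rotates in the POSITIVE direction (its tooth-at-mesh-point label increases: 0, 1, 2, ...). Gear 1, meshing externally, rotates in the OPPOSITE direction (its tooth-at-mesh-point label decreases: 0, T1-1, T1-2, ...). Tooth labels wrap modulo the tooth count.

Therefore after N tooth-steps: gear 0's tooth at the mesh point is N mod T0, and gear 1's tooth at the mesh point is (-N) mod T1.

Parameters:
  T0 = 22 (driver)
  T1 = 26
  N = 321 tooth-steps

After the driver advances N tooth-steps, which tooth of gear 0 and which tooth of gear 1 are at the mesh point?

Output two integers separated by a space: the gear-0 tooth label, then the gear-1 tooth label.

Answer: 13 17

Derivation:
Gear 0 (driver, T0=22): tooth at mesh = N mod T0
  321 = 14 * 22 + 13, so 321 mod 22 = 13
  gear 0 tooth = 13
Gear 1 (driven, T1=26): tooth at mesh = (-N) mod T1
  321 = 12 * 26 + 9, so 321 mod 26 = 9
  (-321) mod 26 = (-9) mod 26 = 26 - 9 = 17
Mesh after 321 steps: gear-0 tooth 13 meets gear-1 tooth 17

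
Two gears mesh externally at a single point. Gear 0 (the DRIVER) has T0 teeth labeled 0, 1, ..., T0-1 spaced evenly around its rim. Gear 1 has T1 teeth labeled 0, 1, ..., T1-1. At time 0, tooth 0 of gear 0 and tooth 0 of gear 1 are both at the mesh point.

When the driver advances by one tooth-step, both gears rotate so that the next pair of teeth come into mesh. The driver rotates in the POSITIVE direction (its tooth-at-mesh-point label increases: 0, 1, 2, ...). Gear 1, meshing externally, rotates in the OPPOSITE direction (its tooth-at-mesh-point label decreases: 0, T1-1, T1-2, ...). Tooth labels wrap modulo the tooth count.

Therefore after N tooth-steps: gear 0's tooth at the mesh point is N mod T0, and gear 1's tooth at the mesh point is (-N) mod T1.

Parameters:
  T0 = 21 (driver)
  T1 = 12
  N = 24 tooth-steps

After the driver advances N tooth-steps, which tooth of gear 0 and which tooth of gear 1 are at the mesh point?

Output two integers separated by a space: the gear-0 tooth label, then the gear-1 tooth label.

Answer: 3 0

Derivation:
Gear 0 (driver, T0=21): tooth at mesh = N mod T0
  24 = 1 * 21 + 3, so 24 mod 21 = 3
  gear 0 tooth = 3
Gear 1 (driven, T1=12): tooth at mesh = (-N) mod T1
  24 = 2 * 12 + 0, so 24 mod 12 = 0
  (-24) mod 12 = 0
Mesh after 24 steps: gear-0 tooth 3 meets gear-1 tooth 0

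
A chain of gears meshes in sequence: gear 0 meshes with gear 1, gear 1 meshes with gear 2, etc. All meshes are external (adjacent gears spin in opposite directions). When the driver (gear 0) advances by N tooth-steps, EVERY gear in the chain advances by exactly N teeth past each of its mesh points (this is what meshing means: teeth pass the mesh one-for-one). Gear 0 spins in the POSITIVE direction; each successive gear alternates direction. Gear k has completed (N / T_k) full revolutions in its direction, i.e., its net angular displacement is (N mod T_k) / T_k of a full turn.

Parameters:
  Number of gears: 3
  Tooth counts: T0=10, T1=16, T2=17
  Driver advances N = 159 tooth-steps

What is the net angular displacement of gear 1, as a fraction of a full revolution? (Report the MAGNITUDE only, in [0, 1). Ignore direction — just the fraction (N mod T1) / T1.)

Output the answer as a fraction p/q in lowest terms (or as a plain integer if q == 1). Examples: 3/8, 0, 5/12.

Answer: 15/16

Derivation:
Chain of 3 gears, tooth counts: [10, 16, 17]
  gear 0: T0=10, direction=positive, advance = 159 mod 10 = 9 teeth = 9/10 turn
  gear 1: T1=16, direction=negative, advance = 159 mod 16 = 15 teeth = 15/16 turn
  gear 2: T2=17, direction=positive, advance = 159 mod 17 = 6 teeth = 6/17 turn
Gear 1: 159 mod 16 = 15
Fraction = 15 / 16 = 15/16 (gcd(15,16)=1) = 15/16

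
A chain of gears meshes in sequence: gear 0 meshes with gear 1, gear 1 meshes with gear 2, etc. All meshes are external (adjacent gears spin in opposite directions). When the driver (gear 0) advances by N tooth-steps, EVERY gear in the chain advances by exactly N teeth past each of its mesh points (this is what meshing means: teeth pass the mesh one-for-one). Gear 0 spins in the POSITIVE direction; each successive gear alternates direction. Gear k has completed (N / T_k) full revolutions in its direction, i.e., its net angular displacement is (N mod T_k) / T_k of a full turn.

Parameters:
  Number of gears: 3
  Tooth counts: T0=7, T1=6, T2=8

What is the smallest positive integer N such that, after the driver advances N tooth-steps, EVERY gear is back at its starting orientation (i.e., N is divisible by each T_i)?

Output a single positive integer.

Gear k returns to start when N is a multiple of T_k.
All gears at start simultaneously when N is a common multiple of [7, 6, 8]; the smallest such N is lcm(7, 6, 8).
Start: lcm = T0 = 7
Fold in T1=6: gcd(7, 6) = 1; lcm(7, 6) = 7 * 6 / 1 = 42 / 1 = 42
Fold in T2=8: gcd(42, 8) = 2; lcm(42, 8) = 42 * 8 / 2 = 336 / 2 = 168
Full cycle length = 168

Answer: 168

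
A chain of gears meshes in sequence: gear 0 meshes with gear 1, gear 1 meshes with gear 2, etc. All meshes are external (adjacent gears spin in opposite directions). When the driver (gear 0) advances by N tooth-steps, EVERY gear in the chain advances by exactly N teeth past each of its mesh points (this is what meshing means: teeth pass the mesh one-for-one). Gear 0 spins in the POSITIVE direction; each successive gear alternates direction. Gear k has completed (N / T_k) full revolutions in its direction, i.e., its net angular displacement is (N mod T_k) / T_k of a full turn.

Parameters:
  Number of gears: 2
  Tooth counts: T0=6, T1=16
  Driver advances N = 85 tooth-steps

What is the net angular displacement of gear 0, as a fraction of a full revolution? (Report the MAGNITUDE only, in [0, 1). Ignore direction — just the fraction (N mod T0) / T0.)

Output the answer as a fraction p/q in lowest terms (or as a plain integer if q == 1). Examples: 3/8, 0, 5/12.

Answer: 1/6

Derivation:
Chain of 2 gears, tooth counts: [6, 16]
  gear 0: T0=6, direction=positive, advance = 85 mod 6 = 1 teeth = 1/6 turn
  gear 1: T1=16, direction=negative, advance = 85 mod 16 = 5 teeth = 5/16 turn
Gear 0: 85 mod 6 = 1
Fraction = 1 / 6 = 1/6 (gcd(1,6)=1) = 1/6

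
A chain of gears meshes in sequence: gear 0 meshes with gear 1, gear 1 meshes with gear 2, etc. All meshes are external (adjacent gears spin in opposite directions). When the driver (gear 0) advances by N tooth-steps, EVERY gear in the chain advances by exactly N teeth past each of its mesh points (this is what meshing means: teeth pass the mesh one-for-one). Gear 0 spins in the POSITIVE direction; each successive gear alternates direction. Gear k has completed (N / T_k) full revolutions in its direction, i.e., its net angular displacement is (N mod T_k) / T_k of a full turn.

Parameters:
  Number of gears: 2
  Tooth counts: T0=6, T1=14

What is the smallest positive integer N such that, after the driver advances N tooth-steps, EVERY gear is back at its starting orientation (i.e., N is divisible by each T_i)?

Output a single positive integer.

Answer: 42

Derivation:
Gear k returns to start when N is a multiple of T_k.
All gears at start simultaneously when N is a common multiple of [6, 14]; the smallest such N is lcm(6, 14).
Start: lcm = T0 = 6
Fold in T1=14: gcd(6, 14) = 2; lcm(6, 14) = 6 * 14 / 2 = 84 / 2 = 42
Full cycle length = 42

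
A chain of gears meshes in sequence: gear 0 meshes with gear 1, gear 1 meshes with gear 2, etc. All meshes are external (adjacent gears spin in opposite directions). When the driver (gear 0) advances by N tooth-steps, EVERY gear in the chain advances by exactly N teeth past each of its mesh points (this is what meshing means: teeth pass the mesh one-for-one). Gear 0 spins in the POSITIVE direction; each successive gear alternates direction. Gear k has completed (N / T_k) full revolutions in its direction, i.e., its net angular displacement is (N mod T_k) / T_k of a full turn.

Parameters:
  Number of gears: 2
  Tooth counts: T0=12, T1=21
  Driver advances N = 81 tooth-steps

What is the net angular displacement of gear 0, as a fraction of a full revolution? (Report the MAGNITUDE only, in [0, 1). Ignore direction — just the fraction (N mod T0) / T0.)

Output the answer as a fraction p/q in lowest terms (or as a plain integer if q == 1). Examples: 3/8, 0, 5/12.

Chain of 2 gears, tooth counts: [12, 21]
  gear 0: T0=12, direction=positive, advance = 81 mod 12 = 9 teeth = 9/12 turn
  gear 1: T1=21, direction=negative, advance = 81 mod 21 = 18 teeth = 18/21 turn
Gear 0: 81 mod 12 = 9
Fraction = 9 / 12 = 3/4 (gcd(9,12)=3) = 3/4

Answer: 3/4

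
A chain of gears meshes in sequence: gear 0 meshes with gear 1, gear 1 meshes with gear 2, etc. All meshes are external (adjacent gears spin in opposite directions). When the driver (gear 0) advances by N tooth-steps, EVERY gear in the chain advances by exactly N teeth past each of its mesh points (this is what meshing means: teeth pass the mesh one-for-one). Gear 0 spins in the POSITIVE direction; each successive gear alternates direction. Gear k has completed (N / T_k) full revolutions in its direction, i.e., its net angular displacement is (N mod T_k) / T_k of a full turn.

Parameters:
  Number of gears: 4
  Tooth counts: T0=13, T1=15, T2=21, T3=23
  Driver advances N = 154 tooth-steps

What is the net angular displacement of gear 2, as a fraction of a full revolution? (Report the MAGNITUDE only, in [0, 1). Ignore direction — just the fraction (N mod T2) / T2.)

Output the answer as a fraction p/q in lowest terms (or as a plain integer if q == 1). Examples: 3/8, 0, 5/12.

Chain of 4 gears, tooth counts: [13, 15, 21, 23]
  gear 0: T0=13, direction=positive, advance = 154 mod 13 = 11 teeth = 11/13 turn
  gear 1: T1=15, direction=negative, advance = 154 mod 15 = 4 teeth = 4/15 turn
  gear 2: T2=21, direction=positive, advance = 154 mod 21 = 7 teeth = 7/21 turn
  gear 3: T3=23, direction=negative, advance = 154 mod 23 = 16 teeth = 16/23 turn
Gear 2: 154 mod 21 = 7
Fraction = 7 / 21 = 1/3 (gcd(7,21)=7) = 1/3

Answer: 1/3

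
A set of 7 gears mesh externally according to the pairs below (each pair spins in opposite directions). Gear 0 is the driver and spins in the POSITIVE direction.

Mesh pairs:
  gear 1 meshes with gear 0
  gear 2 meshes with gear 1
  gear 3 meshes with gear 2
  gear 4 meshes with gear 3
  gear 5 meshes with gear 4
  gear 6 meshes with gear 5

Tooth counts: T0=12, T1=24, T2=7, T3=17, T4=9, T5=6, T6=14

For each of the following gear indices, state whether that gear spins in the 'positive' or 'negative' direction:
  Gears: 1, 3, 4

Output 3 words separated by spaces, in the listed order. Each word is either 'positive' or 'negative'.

Gear 0 (driver): positive (depth 0)
  gear 1: meshes with gear 0 -> depth 1 -> negative (opposite of gear 0)
  gear 2: meshes with gear 1 -> depth 2 -> positive (opposite of gear 1)
  gear 3: meshes with gear 2 -> depth 3 -> negative (opposite of gear 2)
  gear 4: meshes with gear 3 -> depth 4 -> positive (opposite of gear 3)
  gear 5: meshes with gear 4 -> depth 5 -> negative (opposite of gear 4)
  gear 6: meshes with gear 5 -> depth 6 -> positive (opposite of gear 5)
Queried indices 1, 3, 4 -> negative, negative, positive

Answer: negative negative positive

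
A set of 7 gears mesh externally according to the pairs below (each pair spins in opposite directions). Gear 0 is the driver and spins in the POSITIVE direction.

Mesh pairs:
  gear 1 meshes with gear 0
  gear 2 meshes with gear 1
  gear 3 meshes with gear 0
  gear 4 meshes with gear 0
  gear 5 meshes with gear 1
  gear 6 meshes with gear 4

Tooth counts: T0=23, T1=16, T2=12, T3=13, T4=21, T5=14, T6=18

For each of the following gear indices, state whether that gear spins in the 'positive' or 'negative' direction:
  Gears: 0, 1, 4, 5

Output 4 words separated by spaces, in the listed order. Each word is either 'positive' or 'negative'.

Gear 0 (driver): positive (depth 0)
  gear 1: meshes with gear 0 -> depth 1 -> negative (opposite of gear 0)
  gear 2: meshes with gear 1 -> depth 2 -> positive (opposite of gear 1)
  gear 3: meshes with gear 0 -> depth 1 -> negative (opposite of gear 0)
  gear 4: meshes with gear 0 -> depth 1 -> negative (opposite of gear 0)
  gear 5: meshes with gear 1 -> depth 2 -> positive (opposite of gear 1)
  gear 6: meshes with gear 4 -> depth 2 -> positive (opposite of gear 4)
Queried indices 0, 1, 4, 5 -> positive, negative, negative, positive

Answer: positive negative negative positive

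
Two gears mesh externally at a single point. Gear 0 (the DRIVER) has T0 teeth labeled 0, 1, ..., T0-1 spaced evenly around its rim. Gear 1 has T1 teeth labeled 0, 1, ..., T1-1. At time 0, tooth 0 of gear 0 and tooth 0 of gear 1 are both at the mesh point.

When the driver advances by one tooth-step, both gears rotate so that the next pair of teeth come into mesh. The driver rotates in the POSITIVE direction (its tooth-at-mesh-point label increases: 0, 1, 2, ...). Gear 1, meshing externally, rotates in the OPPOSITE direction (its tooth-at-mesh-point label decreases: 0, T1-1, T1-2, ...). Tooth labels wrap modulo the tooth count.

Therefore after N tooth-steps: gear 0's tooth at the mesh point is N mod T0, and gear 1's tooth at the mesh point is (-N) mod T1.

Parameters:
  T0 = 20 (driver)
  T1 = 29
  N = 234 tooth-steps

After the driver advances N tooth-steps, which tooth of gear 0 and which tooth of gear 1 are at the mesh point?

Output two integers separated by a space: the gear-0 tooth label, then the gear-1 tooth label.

Answer: 14 27

Derivation:
Gear 0 (driver, T0=20): tooth at mesh = N mod T0
  234 = 11 * 20 + 14, so 234 mod 20 = 14
  gear 0 tooth = 14
Gear 1 (driven, T1=29): tooth at mesh = (-N) mod T1
  234 = 8 * 29 + 2, so 234 mod 29 = 2
  (-234) mod 29 = (-2) mod 29 = 29 - 2 = 27
Mesh after 234 steps: gear-0 tooth 14 meets gear-1 tooth 27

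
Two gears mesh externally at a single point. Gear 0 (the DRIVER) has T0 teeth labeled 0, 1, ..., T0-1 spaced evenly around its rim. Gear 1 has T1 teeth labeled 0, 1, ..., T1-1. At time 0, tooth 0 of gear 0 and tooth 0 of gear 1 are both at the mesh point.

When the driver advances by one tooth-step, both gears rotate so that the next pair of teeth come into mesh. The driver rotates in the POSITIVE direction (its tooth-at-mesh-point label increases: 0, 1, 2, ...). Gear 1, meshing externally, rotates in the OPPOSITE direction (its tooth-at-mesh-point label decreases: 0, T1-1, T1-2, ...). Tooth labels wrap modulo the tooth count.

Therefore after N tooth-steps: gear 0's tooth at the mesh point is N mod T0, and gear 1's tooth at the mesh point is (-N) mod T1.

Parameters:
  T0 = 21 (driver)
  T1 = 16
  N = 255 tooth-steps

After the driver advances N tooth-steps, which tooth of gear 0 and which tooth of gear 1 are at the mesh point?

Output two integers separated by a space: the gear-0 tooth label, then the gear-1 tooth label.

Gear 0 (driver, T0=21): tooth at mesh = N mod T0
  255 = 12 * 21 + 3, so 255 mod 21 = 3
  gear 0 tooth = 3
Gear 1 (driven, T1=16): tooth at mesh = (-N) mod T1
  255 = 15 * 16 + 15, so 255 mod 16 = 15
  (-255) mod 16 = (-15) mod 16 = 16 - 15 = 1
Mesh after 255 steps: gear-0 tooth 3 meets gear-1 tooth 1

Answer: 3 1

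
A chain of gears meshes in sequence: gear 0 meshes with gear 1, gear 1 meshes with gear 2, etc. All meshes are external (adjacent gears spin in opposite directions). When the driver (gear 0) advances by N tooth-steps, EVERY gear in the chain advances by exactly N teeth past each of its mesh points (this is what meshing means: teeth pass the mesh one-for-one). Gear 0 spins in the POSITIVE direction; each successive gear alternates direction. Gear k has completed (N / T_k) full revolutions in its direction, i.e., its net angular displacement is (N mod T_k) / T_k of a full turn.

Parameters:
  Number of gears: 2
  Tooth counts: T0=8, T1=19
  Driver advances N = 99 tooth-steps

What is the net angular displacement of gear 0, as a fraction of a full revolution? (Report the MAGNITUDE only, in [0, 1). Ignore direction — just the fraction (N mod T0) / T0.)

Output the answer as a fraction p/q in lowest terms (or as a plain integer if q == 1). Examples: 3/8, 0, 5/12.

Answer: 3/8

Derivation:
Chain of 2 gears, tooth counts: [8, 19]
  gear 0: T0=8, direction=positive, advance = 99 mod 8 = 3 teeth = 3/8 turn
  gear 1: T1=19, direction=negative, advance = 99 mod 19 = 4 teeth = 4/19 turn
Gear 0: 99 mod 8 = 3
Fraction = 3 / 8 = 3/8 (gcd(3,8)=1) = 3/8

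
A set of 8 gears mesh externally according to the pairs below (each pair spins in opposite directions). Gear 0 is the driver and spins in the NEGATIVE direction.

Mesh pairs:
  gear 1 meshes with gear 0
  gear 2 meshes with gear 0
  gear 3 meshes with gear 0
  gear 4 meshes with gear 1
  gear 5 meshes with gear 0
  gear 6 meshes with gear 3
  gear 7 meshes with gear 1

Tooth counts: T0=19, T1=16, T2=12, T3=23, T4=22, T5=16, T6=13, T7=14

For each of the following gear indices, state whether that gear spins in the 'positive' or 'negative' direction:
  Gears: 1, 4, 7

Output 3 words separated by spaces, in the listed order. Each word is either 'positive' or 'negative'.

Answer: positive negative negative

Derivation:
Gear 0 (driver): negative (depth 0)
  gear 1: meshes with gear 0 -> depth 1 -> positive (opposite of gear 0)
  gear 2: meshes with gear 0 -> depth 1 -> positive (opposite of gear 0)
  gear 3: meshes with gear 0 -> depth 1 -> positive (opposite of gear 0)
  gear 4: meshes with gear 1 -> depth 2 -> negative (opposite of gear 1)
  gear 5: meshes with gear 0 -> depth 1 -> positive (opposite of gear 0)
  gear 6: meshes with gear 3 -> depth 2 -> negative (opposite of gear 3)
  gear 7: meshes with gear 1 -> depth 2 -> negative (opposite of gear 1)
Queried indices 1, 4, 7 -> positive, negative, negative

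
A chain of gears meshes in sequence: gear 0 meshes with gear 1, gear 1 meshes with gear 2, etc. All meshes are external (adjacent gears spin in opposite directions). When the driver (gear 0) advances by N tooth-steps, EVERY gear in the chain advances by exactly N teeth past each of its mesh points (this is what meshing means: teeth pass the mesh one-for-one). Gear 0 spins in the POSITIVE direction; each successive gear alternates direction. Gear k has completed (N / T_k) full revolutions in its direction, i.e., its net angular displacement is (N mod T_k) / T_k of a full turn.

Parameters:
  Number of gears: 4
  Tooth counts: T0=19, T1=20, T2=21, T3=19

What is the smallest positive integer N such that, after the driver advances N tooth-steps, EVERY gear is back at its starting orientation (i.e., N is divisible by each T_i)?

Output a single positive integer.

Answer: 7980

Derivation:
Gear k returns to start when N is a multiple of T_k.
All gears at start simultaneously when N is a common multiple of [19, 20, 21, 19]; the smallest such N is lcm(19, 20, 21, 19).
Start: lcm = T0 = 19
Fold in T1=20: gcd(19, 20) = 1; lcm(19, 20) = 19 * 20 / 1 = 380 / 1 = 380
Fold in T2=21: gcd(380, 21) = 1; lcm(380, 21) = 380 * 21 / 1 = 7980 / 1 = 7980
Fold in T3=19: gcd(7980, 19) = 19; lcm(7980, 19) = 7980 * 19 / 19 = 151620 / 19 = 7980
Full cycle length = 7980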